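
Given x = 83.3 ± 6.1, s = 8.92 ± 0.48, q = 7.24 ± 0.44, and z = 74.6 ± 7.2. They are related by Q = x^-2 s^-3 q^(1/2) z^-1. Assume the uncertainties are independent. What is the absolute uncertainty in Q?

1.76e-09

Q is a product of powers, so relative uncertainties combine in quadrature:
  (-2·δx/x)² = (-2×0.0732)² = 0.0215;  (-3·δs/s)² = (-3×0.0538)² = 0.0261;  (½·δq/q)² = (0.5×0.0608)² = 0.000923;  (-1·δz/z)² = (-1×0.0965)² = 0.00932
δQ/Q = √(0.0577) = 0.240
Q = 7.32e-09, so δQ = 0.240 × 7.32e-09 = 1.76e-09.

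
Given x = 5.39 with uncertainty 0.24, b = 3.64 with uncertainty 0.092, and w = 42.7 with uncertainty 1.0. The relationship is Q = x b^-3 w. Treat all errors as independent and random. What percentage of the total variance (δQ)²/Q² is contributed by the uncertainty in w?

6.62%

(δQ/Q)² = (1·δx/x)² + (-3·δb/b)² + (1·δw/w)²
  x term: (1×0.0445)² = 0.00198
  b term: (-3×0.0253)² = 0.00575
  w term: (1×0.0234)² = 0.000548
Total = 0.00828. Share from w = 0.000548/0.00828 = 0.0662.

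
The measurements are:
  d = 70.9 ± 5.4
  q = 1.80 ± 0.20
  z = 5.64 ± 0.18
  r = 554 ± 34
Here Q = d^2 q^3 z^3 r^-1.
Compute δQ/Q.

Each factor contributes (exponent × relative error)² to (δQ/Q)²:
  (2·δd/d)² = (2×0.0762)² = 0.0232;  (3·δq/q)² = (3×0.111)² = 0.111;  (3·δz/z)² = (3×0.0319)² = 0.00917;  (-1·δr/r)² = (-1×0.0614)² = 0.00377
δQ/Q = √(0.147) = 0.384

0.384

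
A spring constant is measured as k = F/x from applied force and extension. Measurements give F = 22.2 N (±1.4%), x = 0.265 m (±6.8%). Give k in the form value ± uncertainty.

Relative error in a monomial: (δk/k)² = Σ (nᵢ · δxᵢ/xᵢ)².
  (1·δF/F)² = (1×0.0140)² = 0.000196;  (-1·δx/x)² = (-1×0.0680)² = 0.00462
δk/k = √(0.00482) = 0.0694
k = 83.8 N/m, so δk = 0.0694 × 83.8 = 5.82 N/m.

83.8 ± 5.82 N/m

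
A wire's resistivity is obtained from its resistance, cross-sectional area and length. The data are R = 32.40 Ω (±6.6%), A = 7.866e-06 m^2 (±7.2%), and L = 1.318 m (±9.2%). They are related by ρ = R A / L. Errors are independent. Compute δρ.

Relative error in a monomial: (δρ/ρ)² = Σ (nᵢ · δxᵢ/xᵢ)².
  (1·δR/R)² = (1×0.0660)² = 0.00436;  (1·δA/A)² = (1×0.0720)² = 0.00518;  (-1·δL/L)² = (-1×0.0920)² = 0.00846
δρ/ρ = √(0.0180) = 0.134
ρ = 0.0001934 Ω·m, so δρ = 0.134 × 0.0001934 = 2.59e-05 Ω·m.

2.59e-05 Ω·m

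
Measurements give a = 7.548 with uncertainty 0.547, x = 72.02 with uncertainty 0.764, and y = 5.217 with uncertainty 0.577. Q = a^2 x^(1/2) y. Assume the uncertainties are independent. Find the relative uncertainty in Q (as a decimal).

Relative error in a monomial: (δQ/Q)² = Σ (nᵢ · δxᵢ/xᵢ)².
  (2·δa/a)² = (2×0.0725)² = 0.0210;  (½·δx/x)² = (0.5×0.0106)² = 2.81e-05;  (1·δy/y)² = (1×0.111)² = 0.0122
δQ/Q = √(0.0333) = 0.182

0.182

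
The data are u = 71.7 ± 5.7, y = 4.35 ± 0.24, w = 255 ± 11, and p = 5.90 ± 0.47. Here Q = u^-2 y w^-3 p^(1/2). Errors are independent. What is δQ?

2.68e-11

Q is a product of powers, so relative uncertainties combine in quadrature:
  (-2·δu/u)² = (-2×0.0795)² = 0.0253;  (1·δy/y)² = (1×0.0552)² = 0.00304;  (-3·δw/w)² = (-3×0.0431)² = 0.0167;  (½·δp/p)² = (0.5×0.0797)² = 0.00159
δQ/Q = √(0.0467) = 0.216
Q = 1.24e-10, so δQ = 0.216 × 1.24e-10 = 2.68e-11.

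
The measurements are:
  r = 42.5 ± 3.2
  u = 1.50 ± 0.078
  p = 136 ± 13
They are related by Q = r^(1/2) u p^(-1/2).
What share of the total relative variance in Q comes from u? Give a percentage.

(δQ/Q)² = (½·δr/r)² + (1·δu/u)² + (−½·δp/p)²
  r term: (0.5×0.0753)² = 0.00142
  u term: (1×0.0520)² = 0.00270
  p term: (-0.5×0.0956)² = 0.00228
Total = 0.00641. Share from u = 0.00270/0.00641 = 0.422.

42.2%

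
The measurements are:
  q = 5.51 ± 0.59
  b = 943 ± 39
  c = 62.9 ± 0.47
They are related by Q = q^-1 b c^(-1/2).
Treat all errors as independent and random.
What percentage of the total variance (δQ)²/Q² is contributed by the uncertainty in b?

13.0%

(δQ/Q)² = (-1·δq/q)² + (1·δb/b)² + (−½·δc/c)²
  q term: (-1×0.107)² = 0.0115
  b term: (1×0.0414)² = 0.00171
  c term: (-0.5×0.00747)² = 1.4e-05
Total = 0.0132. Share from b = 0.00171/0.0132 = 0.130.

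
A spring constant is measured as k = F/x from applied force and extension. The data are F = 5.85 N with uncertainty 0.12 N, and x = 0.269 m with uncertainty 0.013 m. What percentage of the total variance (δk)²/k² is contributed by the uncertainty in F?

15.3%

(δk/k)² = (1·δF/F)² + (-1·δx/x)²
  F term: (1×0.0205)² = 0.000421
  x term: (-1×0.0483)² = 0.00234
Total = 0.00276. Share from F = 0.000421/0.00276 = 0.153.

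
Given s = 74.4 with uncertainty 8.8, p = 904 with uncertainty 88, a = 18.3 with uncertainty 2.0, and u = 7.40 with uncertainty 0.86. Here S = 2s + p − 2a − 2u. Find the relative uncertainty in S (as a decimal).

0.0897

Each term contributes (cᵢ δxᵢ)² to (δS)²:
  (2·δs)² = 310;  (δp)² = 7740;  (2·δa)² = 16.0;  (2·δu)² = 2.96
δS = √(8070) = 89.8
S = 1000, so δS/S = 89.8/1000 = 0.0897.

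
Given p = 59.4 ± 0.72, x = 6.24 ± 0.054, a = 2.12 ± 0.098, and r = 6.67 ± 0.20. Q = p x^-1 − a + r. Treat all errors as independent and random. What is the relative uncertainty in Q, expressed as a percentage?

1.88%

Let w = p·x^-1 = 9.52. δw/w = √((1·δp/p)² + (-1·δx/x)²) = √(0.000147 + 7.49e-05) = 0.0149, so δw = 0.142.
Q = w − a + r: δQ = √(δw² + δa² + δr²) = √(0.0201 + 0.00960 + 0.0400) = 0.264
Q = 14.1, so δQ/Q = 0.264/14.1 = 0.0188.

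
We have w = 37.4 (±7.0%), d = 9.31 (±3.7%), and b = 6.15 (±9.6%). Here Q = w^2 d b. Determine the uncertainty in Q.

13900

Each factor contributes (exponent × relative error)² to (δQ/Q)²:
  (2·δw/w)² = (2×0.0700)² = 0.0196;  (1·δd/d)² = (1×0.0370)² = 0.00137;  (1·δb/b)² = (1×0.0960)² = 0.00922
δQ/Q = √(0.0302) = 0.174
Q = 80100, so δQ = 0.174 × 80100 = 13900.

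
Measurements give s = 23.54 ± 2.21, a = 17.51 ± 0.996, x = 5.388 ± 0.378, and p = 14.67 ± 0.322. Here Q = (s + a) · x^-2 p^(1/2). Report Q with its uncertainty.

Let u = s + a = 41.05. δu = √(δs² + δa²) = √(4.88 + 0.992) = 2.42, so δu/u = 0.0591.
Q is then a monomial in u, x, p:
δQ/Q = √((δu/u)² + (-2·δx/x)² + (½·δp/p)²) = √(0.00349 + 0.0197 + 0.000120) = 0.153
Q = 5.416, so δQ = 0.153 × 5.416 = 0.827.

5.416 ± 0.827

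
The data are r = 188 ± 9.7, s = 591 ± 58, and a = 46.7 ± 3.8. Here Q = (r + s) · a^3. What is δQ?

2.03e+07

Let u = r + s = 779. δu = √(δr² + δs²) = √(94.1 + 3360) = 58.8, so δu/u = 0.0755.
Q is then a monomial in u, a:
δQ/Q = √((δu/u)² + (3·δa/a)²) = √(0.00570 + 0.0596) = 0.256
Q = 7.93e+07, so δQ = 0.256 × 7.93e+07 = 2.03e+07.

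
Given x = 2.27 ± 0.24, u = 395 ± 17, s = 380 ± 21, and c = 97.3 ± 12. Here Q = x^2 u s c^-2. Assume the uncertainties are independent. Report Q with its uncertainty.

81.7 ± 27.2

Q is a product of powers, so relative uncertainties combine in quadrature:
  (2·δx/x)² = (2×0.106)² = 0.0447;  (1·δu/u)² = (1×0.0430)² = 0.00185;  (1·δs/s)² = (1×0.0553)² = 0.00305;  (-2·δc/c)² = (-2×0.123)² = 0.0608
δQ/Q = √(0.110) = 0.332
Q = 81.7, so δQ = 0.332 × 81.7 = 27.2.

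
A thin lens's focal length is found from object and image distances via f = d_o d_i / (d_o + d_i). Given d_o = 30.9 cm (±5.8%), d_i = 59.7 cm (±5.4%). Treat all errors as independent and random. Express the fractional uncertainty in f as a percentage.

4.24%

∂f/∂d_o = (d_i/(d_o+d_i))² = 0.434;  ∂f/∂d_i = (d_o/(d_o+d_i))² = 0.116
δf = √((∂f/∂d_o · δd_o)² + (∂f/∂d_i · δd_i)²) = √(0.606 + 0.141) = 0.864 cm
f = 20.4 cm, so δf/f = 0.864/20.4 = 0.0424.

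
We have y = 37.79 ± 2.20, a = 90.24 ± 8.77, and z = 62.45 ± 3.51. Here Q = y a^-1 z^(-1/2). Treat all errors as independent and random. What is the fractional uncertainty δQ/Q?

0.117

Q is a product of powers, so relative uncertainties combine in quadrature:
  (1·δy/y)² = (1×0.0582)² = 0.00339;  (-1·δa/a)² = (-1×0.0972)² = 0.00944;  (−½·δz/z)² = (-0.5×0.0562)² = 0.000790
δQ/Q = √(0.0136) = 0.117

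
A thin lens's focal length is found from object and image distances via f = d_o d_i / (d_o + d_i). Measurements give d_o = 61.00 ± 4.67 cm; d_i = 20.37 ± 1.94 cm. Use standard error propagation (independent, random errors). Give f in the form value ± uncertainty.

15.27 ± 1.13 cm

∂f/∂d_o = (d_i/(d_o+d_i))² = 0.0627;  ∂f/∂d_i = (d_o/(d_o+d_i))² = 0.562
δf = √((∂f/∂d_o · δd_o)² + (∂f/∂d_i · δd_i)²) = √(0.0857 + 1.19) = 1.13 cm
f = 15.27 cm.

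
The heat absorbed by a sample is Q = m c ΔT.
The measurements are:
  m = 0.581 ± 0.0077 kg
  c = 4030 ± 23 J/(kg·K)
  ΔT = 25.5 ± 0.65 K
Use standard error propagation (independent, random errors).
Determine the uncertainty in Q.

Relative error in a monomial: (δQ/Q)² = Σ (nᵢ · δxᵢ/xᵢ)².
  (1·δm/m)² = (1×0.0133)² = 0.000176;  (1·δc/c)² = (1×0.00571)² = 3.26e-05;  (1·δΔT/ΔT)² = (1×0.0255)² = 0.000650
δQ/Q = √(0.000858) = 0.0293
Q = 59700 J, so δQ = 0.0293 × 59700 = 1750 J.

1750 J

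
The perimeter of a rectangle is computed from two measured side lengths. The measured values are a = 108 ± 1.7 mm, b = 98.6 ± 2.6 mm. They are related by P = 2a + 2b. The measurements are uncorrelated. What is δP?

For a sum/difference, combine absolute errors in quadrature:
  (2·δa)² = 11.6;  (2·δb)² = 27.0
δP = √(38.6) = 6.21 mm

6.21 mm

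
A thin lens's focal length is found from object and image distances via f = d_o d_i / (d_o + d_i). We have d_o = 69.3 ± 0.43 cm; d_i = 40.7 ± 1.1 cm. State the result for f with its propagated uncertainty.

25.6 ± 0.441 cm

∂f/∂d_o = (d_i/(d_o+d_i))² = 0.137;  ∂f/∂d_i = (d_o/(d_o+d_i))² = 0.397
δf = √((∂f/∂d_o · δd_o)² + (∂f/∂d_i · δd_i)²) = √(0.00347 + 0.191) = 0.441 cm
f = 25.6 cm.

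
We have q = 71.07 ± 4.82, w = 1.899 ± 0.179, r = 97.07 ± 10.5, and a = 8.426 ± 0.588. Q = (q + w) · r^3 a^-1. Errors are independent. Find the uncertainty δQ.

Let u = q + w = 72.97. δu = √(δq² + δw²) = √(23.2 + 0.0320) = 4.82, so δu/u = 0.0661.
Q is then a monomial in u, r, a:
δQ/Q = √((δu/u)² + (3·δr/r)² + (-1·δa/a)²) = √(0.00437 + 0.105 + 0.00487) = 0.338
Q = 7.921e+06, so δQ = 0.338 × 7.921e+06 = 2.68e+06.

2.68e+06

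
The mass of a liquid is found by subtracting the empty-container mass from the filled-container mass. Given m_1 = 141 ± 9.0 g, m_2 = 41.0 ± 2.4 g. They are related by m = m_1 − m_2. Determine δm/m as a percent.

9.31%

m is a linear combination, so absolute uncertainties add in quadrature:
  (δm_1)² = 81.0;  (δm_2)² = 5.76
δm = √(86.8) = 9.31 g
m = 100 g, so δm/m = 9.31/100 = 0.0931.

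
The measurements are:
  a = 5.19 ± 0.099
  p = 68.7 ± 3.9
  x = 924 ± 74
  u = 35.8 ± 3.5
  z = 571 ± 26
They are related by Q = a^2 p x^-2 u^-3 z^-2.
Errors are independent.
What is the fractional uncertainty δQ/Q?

0.353

Relative error in a monomial: (δQ/Q)² = Σ (nᵢ · δxᵢ/xᵢ)².
  (2·δa/a)² = (2×0.0191)² = 0.00146;  (1·δp/p)² = (1×0.0568)² = 0.00322;  (-2·δx/x)² = (-2×0.0801)² = 0.0257;  (-3·δu/u)² = (-3×0.0978)² = 0.0860;  (-2·δz/z)² = (-2×0.0455)² = 0.00829
δQ/Q = √(0.125) = 0.353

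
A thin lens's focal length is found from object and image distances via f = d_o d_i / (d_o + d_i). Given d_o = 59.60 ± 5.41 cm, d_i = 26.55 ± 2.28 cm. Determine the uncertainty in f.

1.21 cm

∂f/∂d_o = (d_i/(d_o+d_i))² = 0.0950;  ∂f/∂d_i = (d_o/(d_o+d_i))² = 0.479
δf = √((∂f/∂d_o · δd_o)² + (∂f/∂d_i · δd_i)²) = √(0.264 + 1.19) = 1.21 cm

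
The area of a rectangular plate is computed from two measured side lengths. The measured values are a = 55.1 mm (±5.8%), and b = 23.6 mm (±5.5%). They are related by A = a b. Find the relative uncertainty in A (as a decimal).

0.0799

Relative error in a monomial: (δA/A)² = Σ (nᵢ · δxᵢ/xᵢ)².
  (1·δa/a)² = (1×0.0580)² = 0.00336;  (1·δb/b)² = (1×0.0550)² = 0.00302
δA/A = √(0.00639) = 0.0799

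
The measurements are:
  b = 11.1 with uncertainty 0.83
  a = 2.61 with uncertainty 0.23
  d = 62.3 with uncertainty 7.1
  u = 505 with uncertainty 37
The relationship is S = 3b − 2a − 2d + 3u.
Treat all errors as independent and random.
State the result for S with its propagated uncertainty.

S is a linear combination, so absolute uncertainties add in quadrature:
  (3·δb)² = 6.20;  (2·δa)² = 0.212;  (2·δd)² = 202;  (3·δu)² = 12300
δS = √(12500) = 112
S = 1420.

1420 ± 112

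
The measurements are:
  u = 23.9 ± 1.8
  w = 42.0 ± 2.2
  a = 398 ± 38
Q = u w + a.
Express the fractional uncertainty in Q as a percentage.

Let p = u·w = 1000. δp/p = √((1·δu/u)² + (1·δw/w)²) = √(0.00567 + 0.00274) = 0.0917, so δp = 92.1.
Q = p + a: δQ = √(δp² + δa²) = √(8480 + 1440) = 99.6
Q = 1400, so δQ/Q = 99.6/1400 = 0.0711.

7.11%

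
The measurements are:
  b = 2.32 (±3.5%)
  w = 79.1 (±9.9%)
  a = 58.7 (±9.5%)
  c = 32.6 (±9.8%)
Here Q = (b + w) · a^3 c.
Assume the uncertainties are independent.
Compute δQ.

1.7e+08

Let u = b + w = 81.4. δu = √(δb² + δw²) = √(0.00659 + 61.3) = 7.83, so δu/u = 0.0962.
Q is then a monomial in u, a, c:
δQ/Q = √((δu/u)² + (3·δa/a)² + (1·δc/c)²) = √(0.00925 + 0.0812 + 0.00960) = 0.316
Q = 5.37e+08, so δQ = 0.316 × 5.37e+08 = 1.7e+08.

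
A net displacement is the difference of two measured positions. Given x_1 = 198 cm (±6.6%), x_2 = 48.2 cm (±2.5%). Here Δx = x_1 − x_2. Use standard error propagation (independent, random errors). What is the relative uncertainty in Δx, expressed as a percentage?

Sums and differences: (δΔx)² = Σ (cᵢ δxᵢ)².
  (δx_1)² = 171;  (δx_2)² = 1.45
δΔx = √(172) = 13.1 cm
Δx = 150 cm, so δΔx/Δx = 13.1/150 = 0.0876.

8.76%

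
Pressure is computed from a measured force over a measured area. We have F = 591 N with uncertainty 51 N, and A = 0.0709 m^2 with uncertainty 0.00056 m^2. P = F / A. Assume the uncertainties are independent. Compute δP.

722 Pa

P is a product of powers, so relative uncertainties combine in quadrature:
  (1·δF/F)² = (1×0.0863)² = 0.00745;  (-1·δA/A)² = (-1×0.00790)² = 6.24e-05
δP/P = √(0.00751) = 0.0867
P = 8340 Pa, so δP = 0.0867 × 8340 = 722 Pa.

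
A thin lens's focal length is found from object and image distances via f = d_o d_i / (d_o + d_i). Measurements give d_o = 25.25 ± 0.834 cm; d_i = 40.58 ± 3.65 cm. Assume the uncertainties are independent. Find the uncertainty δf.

0.624 cm

∂f/∂d_o = (d_i/(d_o+d_i))² = 0.380;  ∂f/∂d_i = (d_o/(d_o+d_i))² = 0.147
δf = √((∂f/∂d_o · δd_o)² + (∂f/∂d_i · δd_i)²) = √(0.100 + 0.288) = 0.624 cm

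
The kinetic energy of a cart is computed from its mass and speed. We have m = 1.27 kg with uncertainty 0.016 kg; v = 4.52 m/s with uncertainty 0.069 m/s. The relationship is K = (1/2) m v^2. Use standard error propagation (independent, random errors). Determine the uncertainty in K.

0.428 J

For a monomial K ∝ m, v^2, fractional errors add in quadrature:
  (1·δm/m)² = (1×0.0126)² = 0.000159;  (2·δv/v)² = (2×0.0153)² = 0.000932
δK/K = √(0.00109) = 0.0330
K = 13.0 J, so δK = 0.0330 × 13.0 = 0.428 J.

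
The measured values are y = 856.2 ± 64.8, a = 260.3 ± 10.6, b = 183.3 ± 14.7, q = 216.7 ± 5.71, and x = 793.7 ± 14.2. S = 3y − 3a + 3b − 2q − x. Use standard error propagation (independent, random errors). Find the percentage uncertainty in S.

18.3%

Each term contributes (cᵢ δxᵢ)² to (δS)²:
  (3·δy)² = 37800;  (3·δa)² = 1010;  (3·δb)² = 1940;  (2·δq)² = 130;  (δx)² = 202
δS = √(41100) = 203
S = 1111, so δS/S = 203/1111 = 0.183.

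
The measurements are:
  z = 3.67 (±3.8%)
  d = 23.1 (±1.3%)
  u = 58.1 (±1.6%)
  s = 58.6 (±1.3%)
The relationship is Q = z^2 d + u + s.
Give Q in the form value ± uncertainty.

Let p = z^2·d = 311. δp/p = √((2·δz/z)² + (1·δd/d)²) = √(0.00578 + 0.000169) = 0.0771, so δp = 24.0.
Q = p + u + s: δQ = √(δp² + δu² + δs²) = √(575 + 0.864 + 0.580) = 24.0
Q = 428.

428 ± 24.0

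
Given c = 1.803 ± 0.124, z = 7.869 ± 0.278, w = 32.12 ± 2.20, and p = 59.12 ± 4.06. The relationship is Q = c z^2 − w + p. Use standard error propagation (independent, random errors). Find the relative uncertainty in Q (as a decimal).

0.0861

Let h = c·z^2 = 111.6. δh/h = √((1·δc/c)² + (2·δz/z)²) = √(0.00473 + 0.00499) = 0.0986, so δh = 11.0.
Q = h − w + p: δQ = √(δh² + δw² + δp²) = √(121 + 4.84 + 16.5) = 11.9
Q = 138.6, so δQ/Q = 11.9/138.6 = 0.0861.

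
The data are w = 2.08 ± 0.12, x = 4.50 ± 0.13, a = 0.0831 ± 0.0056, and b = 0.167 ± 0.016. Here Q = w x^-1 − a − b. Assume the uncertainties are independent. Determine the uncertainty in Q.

0.0343

Let p = w·x^-1 = 0.462. δp/p = √((1·δw/w)² + (-1·δx/x)²) = √(0.00333 + 0.000835) = 0.0645, so δp = 0.0298.
Q = p − a − b: δQ = √(δp² + δa² + δb²) = √(0.000889 + 3.14e-05 + 0.000256) = 0.0343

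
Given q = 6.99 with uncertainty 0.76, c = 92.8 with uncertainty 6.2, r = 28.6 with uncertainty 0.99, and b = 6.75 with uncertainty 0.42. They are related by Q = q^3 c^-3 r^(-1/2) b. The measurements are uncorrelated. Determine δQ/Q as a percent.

Since Q is a product/quotient, work with relative uncertainties:
  (3·δq/q)² = (3×0.109)² = 0.106;  (-3·δc/c)² = (-3×0.0668)² = 0.0402;  (−½·δr/r)² = (-0.5×0.0346)² = 0.000300;  (1·δb/b)² = (1×0.0622)² = 0.00387
δQ/Q = √(0.151) = 0.388

38.8%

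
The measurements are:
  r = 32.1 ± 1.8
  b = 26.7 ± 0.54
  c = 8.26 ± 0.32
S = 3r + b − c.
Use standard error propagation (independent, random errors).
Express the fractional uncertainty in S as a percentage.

S is a linear combination, so absolute uncertainties add in quadrature:
  (3·δr)² = 29.2;  (δb)² = 0.292;  (δc)² = 0.102
δS = √(29.6) = 5.44
S = 115, so δS/S = 5.44/115 = 0.0474.

4.74%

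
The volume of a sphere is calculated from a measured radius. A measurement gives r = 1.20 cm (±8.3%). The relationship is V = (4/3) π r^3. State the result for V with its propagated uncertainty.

V ∝ r^3, so δV/V = |3| · δr/r = 3 × 0.0830 = 0.249.
V = 7.24 cm^3, so δV = 0.249 × 7.24 = 1.80 cm^3.

7.24 ± 1.80 cm^3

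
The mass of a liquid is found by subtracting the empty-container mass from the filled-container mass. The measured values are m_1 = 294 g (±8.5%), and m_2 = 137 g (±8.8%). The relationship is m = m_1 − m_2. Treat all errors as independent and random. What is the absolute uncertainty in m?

For a sum/difference, combine absolute errors in quadrature:
  (δm_1)² = 625;  (δm_2)² = 145
δm = √(770) = 27.7 g

27.7 g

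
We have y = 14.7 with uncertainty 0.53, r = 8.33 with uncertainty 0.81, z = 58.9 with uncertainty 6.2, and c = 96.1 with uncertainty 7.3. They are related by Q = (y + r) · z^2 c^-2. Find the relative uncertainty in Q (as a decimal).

0.263

Let u = y + r = 23.0. δu = √(δy² + δr²) = √(0.281 + 0.656) = 0.968, so δu/u = 0.0420.
Q is then a monomial in u, z, c:
δQ/Q = √((δu/u)² + (2·δz/z)² + (-2·δc/c)²) = √(0.00177 + 0.0443 + 0.0231) = 0.263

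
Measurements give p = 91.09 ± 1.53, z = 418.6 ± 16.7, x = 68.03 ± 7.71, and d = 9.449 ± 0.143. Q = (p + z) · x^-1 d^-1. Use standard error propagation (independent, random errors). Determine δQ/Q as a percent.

Let u = p + z = 509.7. δu = √(δp² + δz²) = √(2.34 + 279) = 16.8, so δu/u = 0.0329.
Q is then a monomial in u, x, d:
δQ/Q = √((δu/u)² + (-1·δx/x)² + (-1·δd/d)²) = √(0.00108 + 0.0128 + 0.000229) = 0.119

11.9%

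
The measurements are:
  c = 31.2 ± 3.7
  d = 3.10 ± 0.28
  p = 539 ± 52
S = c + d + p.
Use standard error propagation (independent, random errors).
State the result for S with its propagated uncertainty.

For a sum/difference, combine absolute errors in quadrature:
  (δc)² = 13.7;  (δd)² = 0.0784;  (δp)² = 2700
δS = √(2720) = 52.1
S = 573.

573 ± 52.1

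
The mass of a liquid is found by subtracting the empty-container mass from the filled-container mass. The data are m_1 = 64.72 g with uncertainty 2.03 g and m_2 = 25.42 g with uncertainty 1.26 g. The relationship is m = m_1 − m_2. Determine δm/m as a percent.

m is a linear combination, so absolute uncertainties add in quadrature:
  (δm_1)² = 4.12;  (δm_2)² = 1.59
δm = √(5.71) = 2.39 g
m = 39.30 g, so δm/m = 2.39/39.30 = 0.0608.

6.08%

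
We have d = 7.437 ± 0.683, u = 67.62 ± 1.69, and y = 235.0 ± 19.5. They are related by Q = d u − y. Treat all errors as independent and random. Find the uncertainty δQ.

51.7

Let p = d·u = 502.9. δp/p = √((1·δd/d)² + (1·δu/u)²) = √(0.00843 + 0.000625) = 0.0952, so δp = 47.9.
Q = p − y: δQ = √(δp² + δy²) = √(2290 + 380) = 51.7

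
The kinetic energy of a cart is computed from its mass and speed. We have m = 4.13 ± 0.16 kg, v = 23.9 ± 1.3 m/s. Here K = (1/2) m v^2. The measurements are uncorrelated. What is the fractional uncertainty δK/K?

0.115

Products/powers → add relative errors in quadrature, weighted by exponent:
  (1·δm/m)² = (1×0.0387)² = 0.00150;  (2·δv/v)² = (2×0.0544)² = 0.0118
δK/K = √(0.0133) = 0.115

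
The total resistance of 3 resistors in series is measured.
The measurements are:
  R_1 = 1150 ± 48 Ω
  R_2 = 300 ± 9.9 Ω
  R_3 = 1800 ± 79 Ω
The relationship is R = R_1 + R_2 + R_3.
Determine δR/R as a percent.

2.86%

Absolute uncertainties add in quadrature for a linear combination:
  (δR_1)² = 2300;  (δR_2)² = 98.0;  (δR_3)² = 6240
δR = √(8640) = 93.0 Ω
R = 3250 Ω, so δR/R = 93.0/3250 = 0.0286.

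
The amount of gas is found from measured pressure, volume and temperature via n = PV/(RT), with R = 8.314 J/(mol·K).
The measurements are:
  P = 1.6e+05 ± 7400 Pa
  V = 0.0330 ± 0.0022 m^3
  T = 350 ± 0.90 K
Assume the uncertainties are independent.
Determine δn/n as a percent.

Each factor contributes (exponent × relative error)² to (δn/n)²:
  (1·δP/P)² = (1×0.0462)² = 0.00214;  (1·δV/V)² = (1×0.0667)² = 0.00444;  (-1·δT/T)² = (-1×0.00257)² = 6.61e-06
δn/n = √(0.00659) = 0.0812

8.12%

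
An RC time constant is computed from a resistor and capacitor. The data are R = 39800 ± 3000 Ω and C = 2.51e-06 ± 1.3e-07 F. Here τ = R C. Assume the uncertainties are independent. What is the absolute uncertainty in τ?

Each factor contributes (exponent × relative error)² to (δτ/τ)²:
  (1·δR/R)² = (1×0.0754)² = 0.00568;  (1·δC/C)² = (1×0.0518)² = 0.00268
δτ/τ = √(0.00836) = 0.0915
τ = 0.0999 s, so δτ = 0.0915 × 0.0999 = 0.00914 s.

0.00914 s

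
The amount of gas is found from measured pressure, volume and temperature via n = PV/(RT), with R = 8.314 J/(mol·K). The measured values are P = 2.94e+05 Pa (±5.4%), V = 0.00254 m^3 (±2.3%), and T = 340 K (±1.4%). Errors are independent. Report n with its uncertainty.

0.264 ± 0.0159 mol

Each factor contributes (exponent × relative error)² to (δn/n)²:
  (1·δP/P)² = (1×0.0540)² = 0.00292;  (1·δV/V)² = (1×0.0230)² = 0.000529;  (-1·δT/T)² = (-1×0.0140)² = 0.000196
δn/n = √(0.00364) = 0.0603
n = 0.264 mol, so δn = 0.0603 × 0.264 = 0.0159 mol.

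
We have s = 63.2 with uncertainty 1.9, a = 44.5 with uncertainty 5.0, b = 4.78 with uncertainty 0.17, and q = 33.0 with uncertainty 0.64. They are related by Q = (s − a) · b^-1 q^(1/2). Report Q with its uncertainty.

22.5 ± 6.48

Let u = s − a = 18.7. δu = √(δs² + δa²) = √(3.61 + 25.0) = 5.35, so δu/u = 0.286.
Q is then a monomial in u, b, q:
δQ/Q = √((δu/u)² + (-1·δb/b)² + (½·δq/q)²) = √(0.0818 + 0.00126 + 9.4e-05) = 0.288
Q = 22.5, so δQ = 0.288 × 22.5 = 6.48.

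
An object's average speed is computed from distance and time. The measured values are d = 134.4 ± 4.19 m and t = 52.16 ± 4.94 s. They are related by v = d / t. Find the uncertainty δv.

0.257 m/s

Each factor contributes (exponent × relative error)² to (δv/v)²:
  (1·δd/d)² = (1×0.0312)² = 0.000972;  (-1·δt/t)² = (-1×0.0947)² = 0.00897
δv/v = √(0.00994) = 0.0997
v = 2.577 m/s, so δv = 0.0997 × 2.577 = 0.257 m/s.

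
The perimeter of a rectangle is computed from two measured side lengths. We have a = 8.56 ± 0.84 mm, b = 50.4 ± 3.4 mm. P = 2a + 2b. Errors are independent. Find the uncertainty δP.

7.00 mm

Sums and differences: (δP)² = Σ (cᵢ δxᵢ)².
  (2·δa)² = 2.82;  (2·δb)² = 46.2
δP = √(49.1) = 7.00 mm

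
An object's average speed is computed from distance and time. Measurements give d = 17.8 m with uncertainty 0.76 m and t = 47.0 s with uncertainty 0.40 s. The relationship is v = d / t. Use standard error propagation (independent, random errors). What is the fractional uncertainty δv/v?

0.0435

v is a product of powers, so relative uncertainties combine in quadrature:
  (1·δd/d)² = (1×0.0427)² = 0.00182;  (-1·δt/t)² = (-1×0.00851)² = 7.24e-05
δv/v = √(0.00190) = 0.0435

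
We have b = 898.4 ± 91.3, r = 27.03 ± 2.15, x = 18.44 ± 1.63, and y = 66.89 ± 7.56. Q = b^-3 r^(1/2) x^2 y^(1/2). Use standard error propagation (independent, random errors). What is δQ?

7.16e-06

Q is a product of powers, so relative uncertainties combine in quadrature:
  (-3·δb/b)² = (-3×0.102)² = 0.0929;  (½·δr/r)² = (0.5×0.0795)² = 0.00158;  (2·δx/x)² = (2×0.0884)² = 0.0313;  (½·δy/y)² = (0.5×0.113)² = 0.00319
δQ/Q = √(0.129) = 0.359
Q = 1.994e-05, so δQ = 0.359 × 1.994e-05 = 7.16e-06.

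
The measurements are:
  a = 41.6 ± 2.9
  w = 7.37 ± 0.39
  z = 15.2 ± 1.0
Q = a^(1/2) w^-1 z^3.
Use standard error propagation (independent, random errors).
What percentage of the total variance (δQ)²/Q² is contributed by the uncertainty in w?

6.52%

(δQ/Q)² = (½·δa/a)² + (-1·δw/w)² + (3·δz/z)²
  a term: (0.5×0.0697)² = 0.00121
  w term: (-1×0.0529)² = 0.00280
  z term: (3×0.0658)² = 0.0390
Total = 0.0430. Share from w = 0.00280/0.0430 = 0.0652.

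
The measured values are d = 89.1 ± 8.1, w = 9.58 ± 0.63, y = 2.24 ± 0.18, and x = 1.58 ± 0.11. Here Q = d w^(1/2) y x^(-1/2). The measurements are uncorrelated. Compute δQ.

64.1

Relative error in a monomial: (δQ/Q)² = Σ (nᵢ · δxᵢ/xᵢ)².
  (1·δd/d)² = (1×0.0909)² = 0.00826;  (½·δw/w)² = (0.5×0.0658)² = 0.00108;  (1·δy/y)² = (1×0.0804)² = 0.00646;  (−½·δx/x)² = (-0.5×0.0696)² = 0.00121
δQ/Q = √(0.0170) = 0.130
Q = 491, so δQ = 0.130 × 491 = 64.1.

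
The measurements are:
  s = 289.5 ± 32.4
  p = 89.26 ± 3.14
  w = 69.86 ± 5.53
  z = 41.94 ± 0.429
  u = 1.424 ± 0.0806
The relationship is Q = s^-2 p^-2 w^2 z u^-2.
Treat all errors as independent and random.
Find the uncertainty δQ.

For a monomial Q ∝ s^-2, p^-2, w^2, z, u^-2, fractional errors add in quadrature:
  (-2·δs/s)² = (-2×0.112)² = 0.0501;  (-2·δp/p)² = (-2×0.0352)² = 0.00495;  (2·δw/w)² = (2×0.0792)² = 0.0251;  (1·δz/z)² = (1×0.0102)² = 0.000105;  (-2·δu/u)² = (-2×0.0566)² = 0.0128
δQ/Q = √(0.0930) = 0.305
Q = 0.0001512, so δQ = 0.305 × 0.0001512 = 4.61e-05.

4.61e-05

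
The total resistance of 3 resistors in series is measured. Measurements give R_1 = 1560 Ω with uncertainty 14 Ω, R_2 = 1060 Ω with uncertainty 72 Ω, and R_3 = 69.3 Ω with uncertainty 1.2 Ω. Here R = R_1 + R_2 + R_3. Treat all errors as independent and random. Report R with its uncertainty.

Each term contributes (cᵢ δxᵢ)² to (δR)²:
  (δR_1)² = 196;  (δR_2)² = 5180;  (δR_3)² = 1.44
δR = √(5380) = 73.4 Ω
R = 2690 Ω.

2690 ± 73.4 Ω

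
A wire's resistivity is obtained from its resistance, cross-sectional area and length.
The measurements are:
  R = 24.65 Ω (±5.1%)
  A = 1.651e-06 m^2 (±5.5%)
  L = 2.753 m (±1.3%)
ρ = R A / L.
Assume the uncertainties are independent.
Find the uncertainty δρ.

ρ is a product of powers, so relative uncertainties combine in quadrature:
  (1·δR/R)² = (1×0.0510)² = 0.00260;  (1·δA/A)² = (1×0.0550)² = 0.00302;  (-1·δL/L)² = (-1×0.0130)² = 0.000169
δρ/ρ = √(0.00579) = 0.0761
ρ = 1.478e-05 Ω·m, so δρ = 0.0761 × 1.478e-05 = 1.13e-06 Ω·m.

1.13e-06 Ω·m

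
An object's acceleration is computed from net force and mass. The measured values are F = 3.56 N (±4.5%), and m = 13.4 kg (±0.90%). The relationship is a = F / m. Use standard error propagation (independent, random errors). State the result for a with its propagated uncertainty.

0.266 ± 0.0122 m/s^2

Each factor contributes (exponent × relative error)² to (δa/a)²:
  (1·δF/F)² = (1×0.0450)² = 0.00203;  (-1·δm/m)² = (-1×0.00900)² = 8.1e-05
δa/a = √(0.00211) = 0.0459
a = 0.266 m/s^2, so δa = 0.0459 × 0.266 = 0.0122 m/s^2.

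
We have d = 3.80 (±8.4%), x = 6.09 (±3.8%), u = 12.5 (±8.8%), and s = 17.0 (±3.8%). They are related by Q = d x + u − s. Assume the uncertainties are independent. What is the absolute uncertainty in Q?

Let p = d·x = 23.1. δp/p = √((1·δd/d)² + (1·δx/x)²) = √(0.00706 + 0.00144) = 0.0922, so δp = 2.13.
Q = p + u − s: δQ = √(δp² + δu² + δs²) = √(4.55 + 1.21 + 0.417) = 2.49

2.49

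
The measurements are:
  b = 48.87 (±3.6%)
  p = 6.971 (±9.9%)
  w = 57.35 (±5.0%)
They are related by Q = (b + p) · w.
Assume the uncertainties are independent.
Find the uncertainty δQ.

Let u = b + p = 55.84. δu = √(δb² + δp²) = √(3.10 + 0.476) = 1.89, so δu/u = 0.0338.
Q is then a monomial in u, w:
δQ/Q = √((δu/u)² + (1·δw/w)²) = √(0.00115 + 0.00250) = 0.0604
Q = 3202, so δQ = 0.0604 × 3202 = 193.

193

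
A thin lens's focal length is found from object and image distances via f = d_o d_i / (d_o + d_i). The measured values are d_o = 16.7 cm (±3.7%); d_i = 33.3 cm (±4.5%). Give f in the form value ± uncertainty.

∂f/∂d_o = (d_i/(d_o+d_i))² = 0.444;  ∂f/∂d_i = (d_o/(d_o+d_i))² = 0.112
δf = √((∂f/∂d_o · δd_o)² + (∂f/∂d_i · δd_i)²) = √(0.0751 + 0.0279) = 0.321 cm
f = 11.1 cm.

11.1 ± 0.321 cm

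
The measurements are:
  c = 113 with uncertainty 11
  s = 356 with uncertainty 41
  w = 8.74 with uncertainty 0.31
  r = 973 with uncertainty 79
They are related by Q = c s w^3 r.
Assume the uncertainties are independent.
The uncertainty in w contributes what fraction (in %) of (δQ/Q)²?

(δQ/Q)² = (1·δc/c)² + (1·δs/s)² + (3·δw/w)² + (1·δr/r)²
  c term: (1×0.0973)² = 0.00948
  s term: (1×0.115)² = 0.0133
  w term: (3×0.0355)² = 0.0113
  r term: (1×0.0812)² = 0.00659
Total = 0.0407. Share from w = 0.0113/0.0407 = 0.279.

27.9%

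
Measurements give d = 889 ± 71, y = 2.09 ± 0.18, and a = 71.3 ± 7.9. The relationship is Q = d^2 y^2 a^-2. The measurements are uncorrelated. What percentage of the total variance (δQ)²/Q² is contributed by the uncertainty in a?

47.1%

(δQ/Q)² = (2·δd/d)² + (2·δy/y)² + (-2·δa/a)²
  d term: (2×0.0799)² = 0.0255
  y term: (2×0.0861)² = 0.0297
  a term: (-2×0.111)² = 0.0491
Total = 0.104. Share from a = 0.0491/0.104 = 0.471.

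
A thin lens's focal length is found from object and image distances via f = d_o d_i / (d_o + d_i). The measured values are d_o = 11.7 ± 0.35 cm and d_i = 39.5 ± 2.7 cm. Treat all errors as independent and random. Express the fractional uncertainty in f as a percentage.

2.79%

∂f/∂d_o = (d_i/(d_o+d_i))² = 0.595;  ∂f/∂d_i = (d_o/(d_o+d_i))² = 0.0522
δf = √((∂f/∂d_o · δd_o)² + (∂f/∂d_i · δd_i)²) = √(0.0434 + 0.0199) = 0.252 cm
f = 9.03 cm, so δf/f = 0.252/9.03 = 0.0279.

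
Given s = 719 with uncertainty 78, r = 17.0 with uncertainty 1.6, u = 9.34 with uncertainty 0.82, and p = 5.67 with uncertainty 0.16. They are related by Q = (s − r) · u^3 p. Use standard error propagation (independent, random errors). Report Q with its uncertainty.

Let w = s − r = 702. δw = √(δs² + δr²) = √(6080 + 2.56) = 78.0, so δw/w = 0.111.
Q is then a monomial in w, u, p:
δQ/Q = √((δw/w)² + (3·δu/u)² + (1·δp/p)²) = √(0.0124 + 0.0694 + 0.000796) = 0.287
Q = 3.24e+06, so δQ = 0.287 × 3.24e+06 = 9.32e+05.

(3.24 ± 0.932) × 10^6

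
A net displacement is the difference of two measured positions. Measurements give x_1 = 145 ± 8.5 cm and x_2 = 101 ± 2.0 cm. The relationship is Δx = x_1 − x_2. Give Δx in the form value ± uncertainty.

44.0 ± 8.73 cm

Each term contributes (cᵢ δxᵢ)² to (δΔx)²:
  (δx_1)² = 72.2;  (δx_2)² = 4.00
δΔx = √(76.2) = 8.73 cm
Δx = 44.0 cm.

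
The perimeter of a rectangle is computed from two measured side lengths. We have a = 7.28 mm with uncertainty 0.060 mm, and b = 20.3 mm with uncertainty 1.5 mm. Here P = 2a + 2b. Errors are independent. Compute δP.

For a sum/difference, combine absolute errors in quadrature:
  (2·δa)² = 0.0144;  (2·δb)² = 9.00
δP = √(9.01) = 3.00 mm

3.00 mm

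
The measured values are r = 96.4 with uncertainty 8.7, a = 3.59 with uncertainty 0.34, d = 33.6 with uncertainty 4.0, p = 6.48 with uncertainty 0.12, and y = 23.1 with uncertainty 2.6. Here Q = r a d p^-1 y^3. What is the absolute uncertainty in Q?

8.44e+06

Since Q is a product/quotient, work with relative uncertainties:
  (1·δr/r)² = (1×0.0902)² = 0.00814;  (1·δa/a)² = (1×0.0947)² = 0.00897;  (1·δd/d)² = (1×0.119)² = 0.0142;  (-1·δp/p)² = (-1×0.0185)² = 0.000343;  (3·δy/y)² = (3×0.113)² = 0.114
δQ/Q = √(0.146) = 0.382
Q = 2.21e+07, so δQ = 0.382 × 2.21e+07 = 8.44e+06.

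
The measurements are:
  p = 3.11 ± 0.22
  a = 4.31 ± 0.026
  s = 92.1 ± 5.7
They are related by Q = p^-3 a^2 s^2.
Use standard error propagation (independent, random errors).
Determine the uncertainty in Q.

Products/powers → add relative errors in quadrature, weighted by exponent:
  (-3·δp/p)² = (-3×0.0707)² = 0.0450;  (2·δa/a)² = (2×0.00603)² = 0.000146;  (2·δs/s)² = (2×0.0619)² = 0.0153
δQ/Q = √(0.0605) = 0.246
Q = 5240, so δQ = 0.246 × 5240 = 1290.

1290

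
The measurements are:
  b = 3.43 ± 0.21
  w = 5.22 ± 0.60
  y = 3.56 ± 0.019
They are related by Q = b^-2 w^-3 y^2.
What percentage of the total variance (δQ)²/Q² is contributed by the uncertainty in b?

11.2%

(δQ/Q)² = (-2·δb/b)² + (-3·δw/w)² + (2·δy/y)²
  b term: (-2×0.0612)² = 0.0150
  w term: (-3×0.115)² = 0.119
  y term: (2×0.00534)² = 0.000114
Total = 0.134. Share from b = 0.0150/0.134 = 0.112.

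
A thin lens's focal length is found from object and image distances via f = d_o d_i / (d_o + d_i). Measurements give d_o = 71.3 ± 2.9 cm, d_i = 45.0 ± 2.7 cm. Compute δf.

1.10 cm

∂f/∂d_o = (d_i/(d_o+d_i))² = 0.150;  ∂f/∂d_i = (d_o/(d_o+d_i))² = 0.376
δf = √((∂f/∂d_o · δd_o)² + (∂f/∂d_i · δd_i)²) = √(0.189 + 1.03) = 1.10 cm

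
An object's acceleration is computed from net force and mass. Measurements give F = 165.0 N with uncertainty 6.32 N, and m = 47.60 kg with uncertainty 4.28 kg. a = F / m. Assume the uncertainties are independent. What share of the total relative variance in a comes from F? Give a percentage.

15.4%

(δa/a)² = (1·δF/F)² + (-1·δm/m)²
  F term: (1×0.0383)² = 0.00147
  m term: (-1×0.0899)² = 0.00808
Total = 0.00955. Share from F = 0.00147/0.00955 = 0.154.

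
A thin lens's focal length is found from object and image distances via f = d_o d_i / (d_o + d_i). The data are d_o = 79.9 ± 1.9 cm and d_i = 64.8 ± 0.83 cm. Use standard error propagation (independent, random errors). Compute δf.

0.457 cm

∂f/∂d_o = (d_i/(d_o+d_i))² = 0.201;  ∂f/∂d_i = (d_o/(d_o+d_i))² = 0.305
δf = √((∂f/∂d_o · δd_o)² + (∂f/∂d_i · δd_i)²) = √(0.145 + 0.0640) = 0.457 cm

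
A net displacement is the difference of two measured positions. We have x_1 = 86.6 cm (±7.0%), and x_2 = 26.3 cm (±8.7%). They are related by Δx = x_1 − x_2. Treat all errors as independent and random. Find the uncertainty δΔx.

For a sum/difference, combine absolute errors in quadrature:
  (δx_1)² = 36.7;  (δx_2)² = 5.24
δΔx = √(42.0) = 6.48 cm

6.48 cm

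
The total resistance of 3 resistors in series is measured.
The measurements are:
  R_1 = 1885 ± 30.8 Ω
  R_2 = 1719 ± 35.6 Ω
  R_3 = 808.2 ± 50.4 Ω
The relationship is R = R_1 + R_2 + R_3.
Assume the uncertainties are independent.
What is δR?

Sums and differences: (δR)² = Σ (cᵢ δxᵢ)².
  (δR_1)² = 949;  (δR_2)² = 1270;  (δR_3)² = 2540
δR = √(4760) = 69.0 Ω

69.0 Ω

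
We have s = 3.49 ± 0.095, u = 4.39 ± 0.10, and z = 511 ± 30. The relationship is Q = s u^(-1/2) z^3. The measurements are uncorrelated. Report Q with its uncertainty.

(2.22 ± 0.397) × 10^8

Q is a product of powers, so relative uncertainties combine in quadrature:
  (1·δs/s)² = (1×0.0272)² = 0.000741;  (−½·δu/u)² = (-0.5×0.0228)² = 0.000130;  (3·δz/z)² = (3×0.0587)² = 0.0310
δQ/Q = √(0.0319) = 0.179
Q = 2.22e+08, so δQ = 0.179 × 2.22e+08 = 3.97e+07.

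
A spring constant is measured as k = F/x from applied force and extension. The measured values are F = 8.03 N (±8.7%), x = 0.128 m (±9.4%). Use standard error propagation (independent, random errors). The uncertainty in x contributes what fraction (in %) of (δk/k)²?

(δk/k)² = (1·δF/F)² + (-1·δx/x)²
  F term: (1×0.0870)² = 0.00757
  x term: (-1×0.0940)² = 0.00884
Total = 0.0164. Share from x = 0.00884/0.0164 = 0.539.

53.9%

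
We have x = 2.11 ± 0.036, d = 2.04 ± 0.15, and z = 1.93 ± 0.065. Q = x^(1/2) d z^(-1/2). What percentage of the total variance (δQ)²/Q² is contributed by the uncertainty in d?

93.8%

(δQ/Q)² = (½·δx/x)² + (1·δd/d)² + (−½·δz/z)²
  x term: (0.5×0.0171)² = 7.28e-05
  d term: (1×0.0735)² = 0.00541
  z term: (-0.5×0.0337)² = 0.000284
Total = 0.00576. Share from d = 0.00541/0.00576 = 0.938.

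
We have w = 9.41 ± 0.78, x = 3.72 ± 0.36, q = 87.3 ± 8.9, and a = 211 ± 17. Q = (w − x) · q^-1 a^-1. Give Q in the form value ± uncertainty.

Let u = w − x = 5.69. δu = √(δw² + δx²) = √(0.608 + 0.130) = 0.859, so δu/u = 0.151.
Q is then a monomial in u, q, a:
δQ/Q = √((δu/u)² + (-1·δq/q)² + (-1·δa/a)²) = √(0.0228 + 0.0104 + 0.00649) = 0.199
Q = 0.000309, so δQ = 0.199 × 0.000309 = 6.15e-05.

(3.09 ± 0.615) × 10^-4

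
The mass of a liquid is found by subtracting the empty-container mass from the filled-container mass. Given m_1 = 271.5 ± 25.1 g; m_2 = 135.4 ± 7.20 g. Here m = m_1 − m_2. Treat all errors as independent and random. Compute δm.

26.1 g

For a sum/difference, combine absolute errors in quadrature:
  (δm_1)² = 630;  (δm_2)² = 51.8
δm = √(682) = 26.1 g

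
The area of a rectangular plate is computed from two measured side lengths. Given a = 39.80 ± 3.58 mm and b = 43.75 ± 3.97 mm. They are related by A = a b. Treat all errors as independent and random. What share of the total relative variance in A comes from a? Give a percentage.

49.6%

(δA/A)² = (1·δa/a)² + (1·δb/b)²
  a term: (1×0.0899)² = 0.00809
  b term: (1×0.0907)² = 0.00823
Total = 0.0163. Share from a = 0.00809/0.0163 = 0.496.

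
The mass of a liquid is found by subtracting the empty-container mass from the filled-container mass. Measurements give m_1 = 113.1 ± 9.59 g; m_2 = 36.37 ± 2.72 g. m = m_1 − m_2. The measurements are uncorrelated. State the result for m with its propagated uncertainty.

Each term contributes (cᵢ δxᵢ)² to (δm)²:
  (δm_1)² = 92.0;  (δm_2)² = 7.40
δm = √(99.4) = 9.97 g
m = 76.73 g.

76.73 ± 9.97 g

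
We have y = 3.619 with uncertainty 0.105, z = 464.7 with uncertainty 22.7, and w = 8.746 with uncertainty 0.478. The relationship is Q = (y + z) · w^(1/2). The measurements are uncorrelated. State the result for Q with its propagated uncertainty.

1385 ± 77.1

Let u = y + z = 468.3. δu = √(δy² + δz²) = √(0.0110 + 515) = 22.7, so δu/u = 0.0485.
Q is then a monomial in u, w:
δQ/Q = √((δu/u)² + (½·δw/w)²) = √(0.00235 + 0.000747) = 0.0556
Q = 1385, so δQ = 0.0556 × 1385 = 77.1.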